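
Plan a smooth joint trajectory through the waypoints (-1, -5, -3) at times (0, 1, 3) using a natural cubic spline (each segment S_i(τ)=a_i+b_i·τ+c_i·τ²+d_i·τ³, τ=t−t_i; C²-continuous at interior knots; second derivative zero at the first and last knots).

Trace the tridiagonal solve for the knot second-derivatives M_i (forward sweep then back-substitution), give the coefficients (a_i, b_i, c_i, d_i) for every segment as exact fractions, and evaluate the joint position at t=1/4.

  seg 0: a=-1 b=-29/6 c=0 d=5/6
  seg 1: a=-5 b=-7/3 c=5/2 d=-5/12
S(1/4) = -281/128

Δ: Δ0=-4, Δ1=1
row 1: diag=6, rhs=30; c'=1/3, d'=5
back: M1=5
M: M0=0, M1=5, M2=0
seg 0: a=-1, c=M0/2=0, d=(M1−M0)/(6·1)=5/6, b=Δ0−h0·(2M0+M1)/6=-29/6
seg 1: a=-5, c=M1/2=5/2, d=(M2−M1)/(6·2)=-5/12, b=Δ1−h1·(2M1+M2)/6=-7/3
t_q=1/4 → seg 0, τ=1/4; S=-1+-29/6·τ+0·τ²+5/6·τ³=-281/128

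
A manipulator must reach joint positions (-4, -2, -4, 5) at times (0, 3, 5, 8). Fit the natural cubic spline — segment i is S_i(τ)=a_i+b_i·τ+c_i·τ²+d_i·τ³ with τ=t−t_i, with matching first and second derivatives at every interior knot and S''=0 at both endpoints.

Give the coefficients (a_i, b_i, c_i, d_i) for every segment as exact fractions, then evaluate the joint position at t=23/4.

  seg 0: a=-4 b=23/16 c=0 d=-37/432
  seg 1: a=-2 b=-7/8 c=-37/48 d=17/48
  seg 2: a=-4 b=7/24 c=65/48 d=-65/432
S(23/4) = -3157/1024

Δ: Δ0=2/3, Δ1=-1, Δ2=3
row 1: diag=10, rhs=-10; c'=1/5, d'=-1
row 2: denom=10−2·1/5=48/5; d'=(24−2·-1)/(48/5)=65/24
back: M2=65/24
back: M1=-1−1/5·65/24=-37/24
M: M0=0, M1=-37/24, M2=65/24, M3=0
seg 0: a=-4, c=M0/2=0, d=(M1−M0)/(6·3)=-37/432, b=Δ0−h0·(2M0+M1)/6=23/16
seg 1: a=-2, c=M1/2=-37/48, d=(M2−M1)/(6·2)=17/48, b=Δ1−h1·(2M1+M2)/6=-7/8
seg 2: a=-4, c=M2/2=65/48, d=(M3−M2)/(6·3)=-65/432, b=Δ2−h2·(2M2+M3)/6=7/24
t_q=23/4 → seg 2, τ=3/4; S=-4+7/24·τ+65/48·τ²+-65/432·τ³=-3157/1024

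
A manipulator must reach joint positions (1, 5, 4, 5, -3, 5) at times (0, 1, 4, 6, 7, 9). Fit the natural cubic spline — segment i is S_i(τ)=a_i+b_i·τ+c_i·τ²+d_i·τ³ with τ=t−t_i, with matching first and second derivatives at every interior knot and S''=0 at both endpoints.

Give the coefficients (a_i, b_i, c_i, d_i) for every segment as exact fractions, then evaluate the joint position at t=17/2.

  seg 0: a=1 b=66301/13758 c=0 d=-11269/13758
  seg 1: a=5 b=16247/6879 c=-11269/4586 d=2383/4586
  seg 2: a=4 b=22675/13758 c=5089/2293 d=-9608/6879
  seg 3: a=5 b=-85781/13758 c=-14127/2293 d=60479/13758
  seg 4: a=-3 b=-36934/6879 c=32225/4586 d=-32225/27516
S(17/2) = 59003/73376

Δ: Δ0=4, Δ1=-1/3, Δ2=1/2, Δ3=-8, Δ4=4
row 1: diag=8, rhs=-26; c'=3/8, d'=-13/4
row 2: denom=10−3·3/8=71/8; d'=(5−3·-13/4)/(71/8)=118/71
row 3: denom=6−2·16/71=394/71; d'=(-51−2·118/71)/(394/71)=-3857/394
row 4: denom=6−1·71/394=2293/394; d'=(72−1·-3857/394)/(2293/394)=32225/2293
back: M4=32225/2293
back: M3=-3857/394−71/394·32225/2293=-28254/2293
back: M2=118/71−16/71·-28254/2293=10178/2293
back: M1=-13/4−3/8·10178/2293=-11269/2293
M: M0=0, M1=-11269/2293, M2=10178/2293, M3=-28254/2293, M4=32225/2293, M5=0
seg 0: a=1, c=M0/2=0, d=(M1−M0)/(6·1)=-11269/13758, b=Δ0−h0·(2M0+M1)/6=66301/13758
seg 1: a=5, c=M1/2=-11269/4586, d=(M2−M1)/(6·3)=2383/4586, b=Δ1−h1·(2M1+M2)/6=16247/6879
seg 2: a=4, c=M2/2=5089/2293, d=(M3−M2)/(6·2)=-9608/6879, b=Δ2−h2·(2M2+M3)/6=22675/13758
seg 3: a=5, c=M3/2=-14127/2293, d=(M4−M3)/(6·1)=60479/13758, b=Δ3−h3·(2M3+M4)/6=-85781/13758
seg 4: a=-3, c=M4/2=32225/4586, d=(M5−M4)/(6·2)=-32225/27516, b=Δ4−h4·(2M4+M5)/6=-36934/6879
t_q=17/2 → seg 4, τ=3/2; S=-3+-36934/6879·τ+32225/4586·τ²+-32225/27516·τ³=59003/73376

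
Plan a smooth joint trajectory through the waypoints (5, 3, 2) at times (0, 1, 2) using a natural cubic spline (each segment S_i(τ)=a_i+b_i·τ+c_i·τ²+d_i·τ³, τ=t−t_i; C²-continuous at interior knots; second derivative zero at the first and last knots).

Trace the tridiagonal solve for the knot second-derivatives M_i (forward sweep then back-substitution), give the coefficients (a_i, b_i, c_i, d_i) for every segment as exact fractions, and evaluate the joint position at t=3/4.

Δ: Δ0=-2, Δ1=-1
row 1: diag=4, rhs=6; c'=1/4, d'=3/2
back: M1=3/2
M: M0=0, M1=3/2, M2=0
seg 0: a=5, c=M0/2=0, d=(M1−M0)/(6·1)=1/4, b=Δ0−h0·(2M0+M1)/6=-9/4
seg 1: a=3, c=M1/2=3/4, d=(M2−M1)/(6·1)=-1/4, b=Δ1−h1·(2M1+M2)/6=-3/2
t_q=3/4 → seg 0, τ=3/4; S=5+-9/4·τ+0·τ²+1/4·τ³=875/256

  seg 0: a=5 b=-9/4 c=0 d=1/4
  seg 1: a=3 b=-3/2 c=3/4 d=-1/4
S(3/4) = 875/256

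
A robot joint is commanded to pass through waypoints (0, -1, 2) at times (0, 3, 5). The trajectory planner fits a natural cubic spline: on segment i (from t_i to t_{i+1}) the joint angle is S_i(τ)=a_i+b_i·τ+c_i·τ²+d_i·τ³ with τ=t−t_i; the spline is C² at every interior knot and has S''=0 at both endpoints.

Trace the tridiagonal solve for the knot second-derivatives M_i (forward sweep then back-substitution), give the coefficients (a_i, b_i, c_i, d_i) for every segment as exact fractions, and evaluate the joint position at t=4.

Δ: Δ0=-1/3, Δ1=3/2
row 1: diag=10, rhs=11; c'=1/5, d'=11/10
back: M1=11/10
M: M0=0, M1=11/10, M2=0
seg 0: a=0, c=M0/2=0, d=(M1−M0)/(6·3)=11/180, b=Δ0−h0·(2M0+M1)/6=-53/60
seg 1: a=-1, c=M1/2=11/20, d=(M2−M1)/(6·2)=-11/120, b=Δ1−h1·(2M1+M2)/6=23/30
t_q=4 → seg 1, τ=1; S=-1+23/30·τ+11/20·τ²+-11/120·τ³=9/40

  seg 0: a=0 b=-53/60 c=0 d=11/180
  seg 1: a=-1 b=23/30 c=11/20 d=-11/120
S(4) = 9/40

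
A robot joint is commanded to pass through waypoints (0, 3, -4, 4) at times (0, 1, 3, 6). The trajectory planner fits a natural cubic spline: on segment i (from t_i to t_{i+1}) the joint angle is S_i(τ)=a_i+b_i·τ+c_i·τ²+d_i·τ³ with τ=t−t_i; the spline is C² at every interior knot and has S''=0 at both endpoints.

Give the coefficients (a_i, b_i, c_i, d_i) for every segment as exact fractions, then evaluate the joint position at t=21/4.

Δ: Δ0=3, Δ1=-7/2, Δ2=8/3
row 1: diag=6, rhs=-39; c'=1/3, d'=-13/2
row 2: denom=10−2·1/3=28/3; d'=(37−2·-13/2)/(28/3)=75/14
back: M2=75/14
back: M1=-13/2−1/3·75/14=-58/7
M: M0=0, M1=-58/7, M2=75/14, M3=0
seg 0: a=0, c=M0/2=0, d=(M1−M0)/(6·1)=-29/21, b=Δ0−h0·(2M0+M1)/6=92/21
seg 1: a=3, c=M1/2=-29/7, d=(M2−M1)/(6·2)=191/168, b=Δ1−h1·(2M1+M2)/6=5/21
seg 2: a=-4, c=M2/2=75/28, d=(M3−M2)/(6·3)=-25/84, b=Δ2−h2·(2M2+M3)/6=-113/42
t_q=21/4 → seg 2, τ=9/4; S=-4+-113/42·τ+75/28·τ²+-25/84·τ³=209/1792

  seg 0: a=0 b=92/21 c=0 d=-29/21
  seg 1: a=3 b=5/21 c=-29/7 d=191/168
  seg 2: a=-4 b=-113/42 c=75/28 d=-25/84
S(21/4) = 209/1792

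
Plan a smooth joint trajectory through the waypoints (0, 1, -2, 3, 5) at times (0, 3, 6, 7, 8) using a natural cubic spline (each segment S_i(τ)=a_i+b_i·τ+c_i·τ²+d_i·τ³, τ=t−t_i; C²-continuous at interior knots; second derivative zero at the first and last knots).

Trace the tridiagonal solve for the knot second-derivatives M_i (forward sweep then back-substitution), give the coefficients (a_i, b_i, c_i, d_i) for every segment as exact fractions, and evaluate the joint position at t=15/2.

Δ: Δ0=1/3, Δ1=-1, Δ2=5, Δ3=2
row 1: diag=12, rhs=-8; c'=1/4, d'=-2/3
row 2: denom=8−3·1/4=29/4; d'=(36−3·-2/3)/(29/4)=152/29
row 3: denom=4−1·4/29=112/29; d'=(-18−1·152/29)/(112/29)=-337/56
back: M3=-337/56
back: M2=152/29−4/29·-337/56=85/14
back: M1=-2/3−1/4·85/14=-367/168
M: M0=0, M1=-367/168, M2=85/14, M3=-337/56, M4=0
seg 0: a=0, c=M0/2=0, d=(M1−M0)/(6·3)=-367/3024, b=Δ0−h0·(2M0+M1)/6=479/336
seg 1: a=1, c=M1/2=-367/336, d=(M2−M1)/(6·3)=1387/3024, b=Δ1−h1·(2M1+M2)/6=-311/168
seg 2: a=-2, c=M2/2=85/28, d=(M3−M2)/(6·1)=-677/336, b=Δ2−h2·(2M2+M3)/6=191/48
seg 3: a=3, c=M3/2=-337/112, d=(M4−M3)/(6·1)=337/336, b=Δ3−h3·(2M3+M4)/6=673/168
t_q=15/2 → seg 3, τ=1/2; S=3+673/168·τ+-337/112·τ²+337/336·τ³=3921/896

  seg 0: a=0 b=479/336 c=0 d=-367/3024
  seg 1: a=1 b=-311/168 c=-367/336 d=1387/3024
  seg 2: a=-2 b=191/48 c=85/28 d=-677/336
  seg 3: a=3 b=673/168 c=-337/112 d=337/336
S(15/2) = 3921/896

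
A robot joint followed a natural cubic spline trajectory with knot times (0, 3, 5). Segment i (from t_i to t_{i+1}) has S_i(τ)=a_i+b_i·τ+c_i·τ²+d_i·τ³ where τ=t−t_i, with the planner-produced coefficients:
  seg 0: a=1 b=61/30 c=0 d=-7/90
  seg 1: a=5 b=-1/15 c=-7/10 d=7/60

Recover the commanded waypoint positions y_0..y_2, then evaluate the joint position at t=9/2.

y_0=1 y_1=5 y_2=3
S(9/2) = 119/32

y_0 = S_0(0) = a_0 = 1
y_1 = S_1(0) = a_1 = 5
y_2 = S_1(2) = 3
t_q=9/2 is in segment 1 (τ=3/2); S_1(τ)=119/32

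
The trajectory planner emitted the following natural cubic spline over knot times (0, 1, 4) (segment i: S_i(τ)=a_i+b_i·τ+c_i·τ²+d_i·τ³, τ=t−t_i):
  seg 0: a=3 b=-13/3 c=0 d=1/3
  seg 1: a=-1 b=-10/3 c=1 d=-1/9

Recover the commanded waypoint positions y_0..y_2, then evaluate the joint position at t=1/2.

y_0 = S_0(0) = a_0 = 3
y_1 = S_1(0) = a_1 = -1
y_2 = S_1(3) = -5
t_q=1/2 is in segment 0 (τ=1/2); S_0(τ)=7/8

y_0=3 y_1=-1 y_2=-5
S(1/2) = 7/8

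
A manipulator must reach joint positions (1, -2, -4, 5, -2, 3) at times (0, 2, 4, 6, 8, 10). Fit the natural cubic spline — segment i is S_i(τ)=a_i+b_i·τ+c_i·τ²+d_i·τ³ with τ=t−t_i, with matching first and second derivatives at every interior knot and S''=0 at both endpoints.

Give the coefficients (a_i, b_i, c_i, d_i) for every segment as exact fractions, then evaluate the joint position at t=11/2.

  seg 0: a=1 b=-221/209 c=0 d=-185/1672
  seg 1: a=-2 b=-997/418 c=-555/836 d=567/836
  seg 2: a=-4 b=1295/418 c=2847/836 d=-119/88
  seg 3: a=5 b=103/209 c=-984/209 d=2267/1672
  seg 4: a=-2 b=-865/418 c=2865/836 d=-955/1672
S(11/2) = 50101/13376

Δ: Δ0=-3/2, Δ1=-1, Δ2=9/2, Δ3=-7/2, Δ4=5/2
row 1: diag=8, rhs=3; c'=1/4, d'=3/8
row 2: denom=8−2·1/4=15/2; d'=(33−2·3/8)/(15/2)=43/10
row 3: denom=8−2·4/15=112/15; d'=(-48−2·43/10)/(112/15)=-849/112
row 4: denom=8−2·15/56=209/28; d'=(36−2·-849/112)/(209/28)=2865/418
back: M4=2865/418
back: M3=-849/112−15/56·2865/418=-1968/209
back: M2=43/10−4/15·-1968/209=2847/418
back: M1=3/8−1/4·2847/418=-555/418
M: M0=0, M1=-555/418, M2=2847/418, M3=-1968/209, M4=2865/418, M5=0
seg 0: a=1, c=M0/2=0, d=(M1−M0)/(6·2)=-185/1672, b=Δ0−h0·(2M0+M1)/6=-221/209
seg 1: a=-2, c=M1/2=-555/836, d=(M2−M1)/(6·2)=567/836, b=Δ1−h1·(2M1+M2)/6=-997/418
seg 2: a=-4, c=M2/2=2847/836, d=(M3−M2)/(6·2)=-119/88, b=Δ2−h2·(2M2+M3)/6=1295/418
seg 3: a=5, c=M3/2=-984/209, d=(M4−M3)/(6·2)=2267/1672, b=Δ3−h3·(2M3+M4)/6=103/209
seg 4: a=-2, c=M4/2=2865/836, d=(M5−M4)/(6·2)=-955/1672, b=Δ4−h4·(2M4+M5)/6=-865/418
t_q=11/2 → seg 2, τ=3/2; S=-4+1295/418·τ+2847/836·τ²+-119/88·τ³=50101/13376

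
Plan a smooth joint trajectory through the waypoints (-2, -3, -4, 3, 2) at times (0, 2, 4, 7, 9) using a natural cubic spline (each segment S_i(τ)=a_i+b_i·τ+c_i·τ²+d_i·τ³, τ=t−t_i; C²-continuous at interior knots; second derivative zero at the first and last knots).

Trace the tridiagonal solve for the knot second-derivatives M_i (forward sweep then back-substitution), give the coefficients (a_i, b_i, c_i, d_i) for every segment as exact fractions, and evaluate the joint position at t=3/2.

  seg 0: a=-2 b=-295/1032 c=0 d=-221/4128
  seg 1: a=-3 b=-479/516 c=-221/688 d=1105/4128
  seg 2: a=-4 b=1031/1032 c=221/172 d=-289/1032
  seg 3: a=3 b=148/129 c=-425/344 d=425/2064
S(3/2) = -28725/11008

Δ: Δ0=-1/2, Δ1=-1/2, Δ2=7/3, Δ3=-1/2
row 1: diag=8, rhs=0; c'=1/4, d'=0
row 2: denom=10−2·1/4=19/2; d'=(17−2·0)/(19/2)=34/19
row 3: denom=10−3·6/19=172/19; d'=(-17−3·34/19)/(172/19)=-425/172
back: M3=-425/172
back: M2=34/19−6/19·-425/172=221/86
back: M1=0−1/4·221/86=-221/344
M: M0=0, M1=-221/344, M2=221/86, M3=-425/172, M4=0
seg 0: a=-2, c=M0/2=0, d=(M1−M0)/(6·2)=-221/4128, b=Δ0−h0·(2M0+M1)/6=-295/1032
seg 1: a=-3, c=M1/2=-221/688, d=(M2−M1)/(6·2)=1105/4128, b=Δ1−h1·(2M1+M2)/6=-479/516
seg 2: a=-4, c=M2/2=221/172, d=(M3−M2)/(6·3)=-289/1032, b=Δ2−h2·(2M2+M3)/6=1031/1032
seg 3: a=3, c=M3/2=-425/344, d=(M4−M3)/(6·2)=425/2064, b=Δ3−h3·(2M3+M4)/6=148/129
t_q=3/2 → seg 0, τ=3/2; S=-2+-295/1032·τ+0·τ²+-221/4128·τ³=-28725/11008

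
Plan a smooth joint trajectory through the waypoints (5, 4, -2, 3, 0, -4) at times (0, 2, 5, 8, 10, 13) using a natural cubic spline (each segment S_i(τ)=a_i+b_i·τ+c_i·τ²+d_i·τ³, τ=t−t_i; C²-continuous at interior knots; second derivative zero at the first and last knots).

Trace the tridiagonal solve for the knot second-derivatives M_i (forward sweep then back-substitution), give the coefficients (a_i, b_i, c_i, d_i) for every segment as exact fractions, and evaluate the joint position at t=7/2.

  seg 0: a=5 b=83/813 c=0 d=-979/6504
  seg 1: a=4 b=-2771/1626 c=-979/1084 d=7849/29268
  seg 2: a=-2 b=383/3252 c=1228/813 d=-3233/9756
  seg 3: a=3 b=379/1626 c=-4787/3252 d=1969/6504
  seg 4: a=0 b=-548/271 c=280/813 d=-280/7317
S(7/2) = 2747/8672

Δ: Δ0=-1/2, Δ1=-2, Δ2=5/3, Δ3=-3/2, Δ4=-4/3
row 1: diag=10, rhs=-9; c'=3/10, d'=-9/10
row 2: denom=12−3·3/10=111/10; d'=(22−3·-9/10)/(111/10)=247/111
row 3: denom=10−3·10/37=340/37; d'=(-19−3·247/111)/(340/37)=-95/34
row 4: denom=10−2·37/170=813/85; d'=(1−2·-95/34)/(813/85)=560/813
back: M4=560/813
back: M3=-95/34−37/170·560/813=-4787/1626
back: M2=247/111−10/37·-4787/1626=2456/813
back: M1=-9/10−3/10·2456/813=-979/542
M: M0=0, M1=-979/542, M2=2456/813, M3=-4787/1626, M4=560/813, M5=0
seg 0: a=5, c=M0/2=0, d=(M1−M0)/(6·2)=-979/6504, b=Δ0−h0·(2M0+M1)/6=83/813
seg 1: a=4, c=M1/2=-979/1084, d=(M2−M1)/(6·3)=7849/29268, b=Δ1−h1·(2M1+M2)/6=-2771/1626
seg 2: a=-2, c=M2/2=1228/813, d=(M3−M2)/(6·3)=-3233/9756, b=Δ2−h2·(2M2+M3)/6=383/3252
seg 3: a=3, c=M3/2=-4787/3252, d=(M4−M3)/(6·2)=1969/6504, b=Δ3−h3·(2M3+M4)/6=379/1626
seg 4: a=0, c=M4/2=280/813, d=(M5−M4)/(6·3)=-280/7317, b=Δ4−h4·(2M4+M5)/6=-548/271
t_q=7/2 → seg 1, τ=3/2; S=4+-2771/1626·τ+-979/1084·τ²+7849/29268·τ³=2747/8672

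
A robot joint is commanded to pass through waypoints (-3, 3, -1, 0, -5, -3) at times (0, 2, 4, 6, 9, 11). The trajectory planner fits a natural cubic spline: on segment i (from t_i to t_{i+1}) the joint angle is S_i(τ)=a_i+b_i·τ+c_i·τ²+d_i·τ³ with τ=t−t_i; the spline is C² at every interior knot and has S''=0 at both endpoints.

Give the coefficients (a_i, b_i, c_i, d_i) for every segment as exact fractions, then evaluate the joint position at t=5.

  seg 0: a=-3 b=35171/7710 c=0 d=-12041/30840
  seg 1: a=3 b=-476/3855 c=-12041/5140 d=4331/6168
  seg 2: a=-1 b=-8233/7710 c=4807/2570 d=-8377/15420
  seg 3: a=0 b=-811/7710 c=-357/257 d=6697/23130
  seg 4: a=-5 b=-2399/3855 c=3127/2570 d=-3127/15420
S(5) = -3807/5140

Δ: Δ0=3, Δ1=-2, Δ2=1/2, Δ3=-5/3, Δ4=1
row 1: diag=8, rhs=-30; c'=1/4, d'=-15/4
row 2: denom=8−2·1/4=15/2; d'=(15−2·-15/4)/(15/2)=3
row 3: denom=10−2·4/15=142/15; d'=(-13−2·3)/(142/15)=-285/142
row 4: denom=10−3·45/142=1285/142; d'=(16−3·-285/142)/(1285/142)=3127/1285
back: M4=3127/1285
back: M3=-285/142−45/142·3127/1285=-714/257
back: M2=3−4/15·-714/257=4807/1285
back: M1=-15/4−1/4·4807/1285=-12041/2570
M: M0=0, M1=-12041/2570, M2=4807/1285, M3=-714/257, M4=3127/1285, M5=0
seg 0: a=-3, c=M0/2=0, d=(M1−M0)/(6·2)=-12041/30840, b=Δ0−h0·(2M0+M1)/6=35171/7710
seg 1: a=3, c=M1/2=-12041/5140, d=(M2−M1)/(6·2)=4331/6168, b=Δ1−h1·(2M1+M2)/6=-476/3855
seg 2: a=-1, c=M2/2=4807/2570, d=(M3−M2)/(6·2)=-8377/15420, b=Δ2−h2·(2M2+M3)/6=-8233/7710
seg 3: a=0, c=M3/2=-357/257, d=(M4−M3)/(6·3)=6697/23130, b=Δ3−h3·(2M3+M4)/6=-811/7710
seg 4: a=-5, c=M4/2=3127/2570, d=(M5−M4)/(6·2)=-3127/15420, b=Δ4−h4·(2M4+M5)/6=-2399/3855
t_q=5 → seg 2, τ=1; S=-1+-8233/7710·τ+4807/2570·τ²+-8377/15420·τ³=-3807/5140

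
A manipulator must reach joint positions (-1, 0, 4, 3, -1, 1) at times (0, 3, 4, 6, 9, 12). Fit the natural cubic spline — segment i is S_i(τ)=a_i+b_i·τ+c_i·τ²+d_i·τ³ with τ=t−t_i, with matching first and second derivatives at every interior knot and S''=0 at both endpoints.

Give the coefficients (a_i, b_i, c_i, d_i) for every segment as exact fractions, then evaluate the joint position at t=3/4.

  seg 0: a=-1 b=-4393/3222 c=0 d=5467/28998
  seg 1: a=0 b=6004/1611 c=5467/3222 d=-1529/1074
  seg 2: a=4 b=9181/3222 c=-4147/1611 d=161/358
  seg 3: a=3 b=-6607/3222 c=200/1611 d=1111/28998
  seg 4: a=-1 b=-437/1611 c=1511/3222 d=-1511/28998
S(3/4) = -44519/22912

Δ: Δ0=1/3, Δ1=4, Δ2=-1/2, Δ3=-4/3, Δ4=2/3
row 1: diag=8, rhs=22; c'=1/8, d'=11/4
row 2: denom=6−1·1/8=47/8; d'=(-27−1·11/4)/(47/8)=-238/47
row 3: denom=10−2·16/47=438/47; d'=(-5−2·-238/47)/(438/47)=241/438
row 4: denom=12−3·47/146=1611/146; d'=(12−3·241/438)/(1611/146)=1511/1611
back: M4=1511/1611
back: M3=241/438−47/146·1511/1611=400/1611
back: M2=-238/47−16/47·400/1611=-8294/1611
back: M1=11/4−1/8·-8294/1611=5467/1611
M: M0=0, M1=5467/1611, M2=-8294/1611, M3=400/1611, M4=1511/1611, M5=0
seg 0: a=-1, c=M0/2=0, d=(M1−M0)/(6·3)=5467/28998, b=Δ0−h0·(2M0+M1)/6=-4393/3222
seg 1: a=0, c=M1/2=5467/3222, d=(M2−M1)/(6·1)=-1529/1074, b=Δ1−h1·(2M1+M2)/6=6004/1611
seg 2: a=4, c=M2/2=-4147/1611, d=(M3−M2)/(6·2)=161/358, b=Δ2−h2·(2M2+M3)/6=9181/3222
seg 3: a=3, c=M3/2=200/1611, d=(M4−M3)/(6·3)=1111/28998, b=Δ3−h3·(2M3+M4)/6=-6607/3222
seg 4: a=-1, c=M4/2=1511/3222, d=(M5−M4)/(6·3)=-1511/28998, b=Δ4−h4·(2M4+M5)/6=-437/1611
t_q=3/4 → seg 0, τ=3/4; S=-1+-4393/3222·τ+0·τ²+5467/28998·τ³=-44519/22912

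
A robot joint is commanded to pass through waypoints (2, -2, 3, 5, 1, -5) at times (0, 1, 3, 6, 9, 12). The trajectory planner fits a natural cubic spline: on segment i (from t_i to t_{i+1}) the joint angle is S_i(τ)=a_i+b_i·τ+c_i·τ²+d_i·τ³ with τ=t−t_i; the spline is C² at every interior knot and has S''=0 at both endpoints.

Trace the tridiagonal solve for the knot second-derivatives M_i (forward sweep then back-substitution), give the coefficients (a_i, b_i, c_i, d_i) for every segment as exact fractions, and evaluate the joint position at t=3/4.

  seg 0: a=2 b=-3007/576 c=0 d=703/576
  seg 1: a=-2 b=-449/288 c=703/192 d=-235/288
  seg 2: a=3 b=949/288 c=-79/64 d=619/5184
  seg 3: a=5 b=-511/576 c=-23/144 d=19/5184
  seg 4: a=1 b=-503/288 c=-73/576 d=73/5184
S(3/4) = -17209/12288

Δ: Δ0=-4, Δ1=5/2, Δ2=2/3, Δ3=-4/3, Δ4=-2
row 1: diag=6, rhs=39; c'=1/3, d'=13/2
row 2: denom=10−2·1/3=28/3; d'=(-11−2·13/2)/(28/3)=-18/7
row 3: denom=12−3·9/28=309/28; d'=(-12−3·-18/7)/(309/28)=-40/103
row 4: denom=12−3·28/103=1152/103; d'=(-4−3·-40/103)/(1152/103)=-73/288
back: M4=-73/288
back: M3=-40/103−28/103·-73/288=-23/72
back: M2=-18/7−9/28·-23/72=-79/32
back: M1=13/2−1/3·-79/32=703/96
M: M0=0, M1=703/96, M2=-79/32, M3=-23/72, M4=-73/288, M5=0
seg 0: a=2, c=M0/2=0, d=(M1−M0)/(6·1)=703/576, b=Δ0−h0·(2M0+M1)/6=-3007/576
seg 1: a=-2, c=M1/2=703/192, d=(M2−M1)/(6·2)=-235/288, b=Δ1−h1·(2M1+M2)/6=-449/288
seg 2: a=3, c=M2/2=-79/64, d=(M3−M2)/(6·3)=619/5184, b=Δ2−h2·(2M2+M3)/6=949/288
seg 3: a=5, c=M3/2=-23/144, d=(M4−M3)/(6·3)=19/5184, b=Δ3−h3·(2M3+M4)/6=-511/576
seg 4: a=1, c=M4/2=-73/576, d=(M5−M4)/(6·3)=73/5184, b=Δ4−h4·(2M4+M5)/6=-503/288
t_q=3/4 → seg 0, τ=3/4; S=2+-3007/576·τ+0·τ²+703/576·τ³=-17209/12288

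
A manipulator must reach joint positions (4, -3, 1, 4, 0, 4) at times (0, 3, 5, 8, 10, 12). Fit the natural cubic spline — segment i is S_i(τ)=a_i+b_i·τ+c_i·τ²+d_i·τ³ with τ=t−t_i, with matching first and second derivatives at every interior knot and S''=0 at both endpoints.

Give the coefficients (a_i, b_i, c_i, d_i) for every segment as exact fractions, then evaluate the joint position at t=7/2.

Δ: Δ0=-7/3, Δ1=2, Δ2=1, Δ3=-2, Δ4=2
row 1: diag=10, rhs=26; c'=1/5, d'=13/5
row 2: denom=10−2·1/5=48/5; d'=(-6−2·13/5)/(48/5)=-7/6
row 3: denom=10−3·5/16=145/16; d'=(-18−3·-7/6)/(145/16)=-8/5
row 4: denom=8−2·32/145=1096/145; d'=(24−2·-8/5)/(1096/145)=493/137
back: M4=493/137
back: M3=-8/5−32/145·493/137=-328/137
back: M2=-7/6−5/16·-328/137=-172/411
back: M1=13/5−1/5·-172/411=1103/411
M: M0=0, M1=1103/411, M2=-172/411, M3=-328/137, M4=493/137, M5=0
seg 0: a=4, c=M0/2=0, d=(M1−M0)/(6·3)=1103/7398, b=Δ0−h0·(2M0+M1)/6=-1007/274
seg 1: a=-3, c=M1/2=1103/822, d=(M2−M1)/(6·2)=-425/1644, b=Δ1−h1·(2M1+M2)/6=48/137
seg 2: a=1, c=M2/2=-86/411, d=(M3−M2)/(6·3)=-406/3699, b=Δ2−h2·(2M2+M3)/6=1075/411
seg 3: a=4, c=M3/2=-164/137, d=(M4−M3)/(6·2)=821/1644, b=Δ3−h3·(2M3+M4)/6=-659/411
seg 4: a=0, c=M4/2=493/274, d=(M5−M4)/(6·2)=-493/1644, b=Δ4−h4·(2M4+M5)/6=-164/411
t_q=7/2 → seg 1, τ=1/2; S=-3+48/137·τ+1103/822·τ²+-425/1644·τ³=-11055/4384

  seg 0: a=4 b=-1007/274 c=0 d=1103/7398
  seg 1: a=-3 b=48/137 c=1103/822 d=-425/1644
  seg 2: a=1 b=1075/411 c=-86/411 d=-406/3699
  seg 3: a=4 b=-659/411 c=-164/137 d=821/1644
  seg 4: a=0 b=-164/411 c=493/274 d=-493/1644
S(7/2) = -11055/4384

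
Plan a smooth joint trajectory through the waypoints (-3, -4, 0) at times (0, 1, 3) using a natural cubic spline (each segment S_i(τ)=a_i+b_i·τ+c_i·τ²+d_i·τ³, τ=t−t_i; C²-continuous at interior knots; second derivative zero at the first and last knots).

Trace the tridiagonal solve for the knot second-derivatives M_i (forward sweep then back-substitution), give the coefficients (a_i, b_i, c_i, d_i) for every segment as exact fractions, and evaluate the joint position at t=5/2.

  seg 0: a=-3 b=-3/2 c=0 d=1/2
  seg 1: a=-4 b=0 c=3/2 d=-1/4
S(5/2) = -47/32

Δ: Δ0=-1, Δ1=2
row 1: diag=6, rhs=18; c'=1/3, d'=3
back: M1=3
M: M0=0, M1=3, M2=0
seg 0: a=-3, c=M0/2=0, d=(M1−M0)/(6·1)=1/2, b=Δ0−h0·(2M0+M1)/6=-3/2
seg 1: a=-4, c=M1/2=3/2, d=(M2−M1)/(6·2)=-1/4, b=Δ1−h1·(2M1+M2)/6=0
t_q=5/2 → seg 1, τ=3/2; S=-4+0·τ+3/2·τ²+-1/4·τ³=-47/32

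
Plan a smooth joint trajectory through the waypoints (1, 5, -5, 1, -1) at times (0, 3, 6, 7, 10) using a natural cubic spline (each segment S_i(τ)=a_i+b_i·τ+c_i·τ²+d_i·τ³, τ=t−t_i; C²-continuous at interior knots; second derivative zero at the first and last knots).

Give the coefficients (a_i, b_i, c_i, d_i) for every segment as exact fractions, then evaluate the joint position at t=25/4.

Δ: Δ0=4/3, Δ1=-10/3, Δ2=6, Δ3=-2/3
row 1: diag=12, rhs=-28; c'=1/4, d'=-7/3
row 2: denom=8−3·1/4=29/4; d'=(56−3·-7/3)/(29/4)=252/29
row 3: denom=8−1·4/29=228/29; d'=(-40−1·252/29)/(228/29)=-353/57
back: M3=-353/57
back: M2=252/29−4/29·-353/57=544/57
back: M1=-7/3−1/4·544/57=-269/57
M: M0=0, M1=-269/57, M2=544/57, M3=-353/57, M4=0
seg 0: a=1, c=M0/2=0, d=(M1−M0)/(6·3)=-269/1026, b=Δ0−h0·(2M0+M1)/6=421/114
seg 1: a=5, c=M1/2=-269/114, d=(M2−M1)/(6·3)=271/342, b=Δ1−h1·(2M1+M2)/6=-193/57
seg 2: a=-5, c=M2/2=272/57, d=(M3−M2)/(6·1)=-299/114, b=Δ2−h2·(2M2+M3)/6=439/114
seg 3: a=1, c=M3/2=-353/114, d=(M4−M3)/(6·3)=353/1026, b=Δ3−h3·(2M3+M4)/6=105/19
t_q=25/4 → seg 2, τ=1/4; S=-5+439/114·τ+272/57·τ²+-299/114·τ³=-9193/2432

  seg 0: a=1 b=421/114 c=0 d=-269/1026
  seg 1: a=5 b=-193/57 c=-269/114 d=271/342
  seg 2: a=-5 b=439/114 c=272/57 d=-299/114
  seg 3: a=1 b=105/19 c=-353/114 d=353/1026
S(25/4) = -9193/2432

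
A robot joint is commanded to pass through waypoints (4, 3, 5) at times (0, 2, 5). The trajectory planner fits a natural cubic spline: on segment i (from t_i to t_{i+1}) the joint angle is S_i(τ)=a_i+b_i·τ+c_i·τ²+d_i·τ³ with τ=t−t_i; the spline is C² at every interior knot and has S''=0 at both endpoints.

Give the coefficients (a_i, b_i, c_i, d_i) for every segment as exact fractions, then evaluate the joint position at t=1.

  seg 0: a=4 b=-11/15 c=0 d=7/120
  seg 1: a=3 b=-1/30 c=7/20 d=-7/180
S(1) = 133/40

Δ: Δ0=-1/2, Δ1=2/3
row 1: diag=10, rhs=7; c'=3/10, d'=7/10
back: M1=7/10
M: M0=0, M1=7/10, M2=0
seg 0: a=4, c=M0/2=0, d=(M1−M0)/(6·2)=7/120, b=Δ0−h0·(2M0+M1)/6=-11/15
seg 1: a=3, c=M1/2=7/20, d=(M2−M1)/(6·3)=-7/180, b=Δ1−h1·(2M1+M2)/6=-1/30
t_q=1 → seg 0, τ=1; S=4+-11/15·τ+0·τ²+7/120·τ³=133/40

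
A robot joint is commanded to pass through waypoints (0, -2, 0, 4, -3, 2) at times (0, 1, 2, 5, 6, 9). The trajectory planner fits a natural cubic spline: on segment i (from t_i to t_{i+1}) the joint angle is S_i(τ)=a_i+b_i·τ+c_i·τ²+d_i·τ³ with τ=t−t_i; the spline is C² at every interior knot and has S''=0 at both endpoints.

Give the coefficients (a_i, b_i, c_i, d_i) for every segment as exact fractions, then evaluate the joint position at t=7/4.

  seg 0: a=0 b=-4874/1665 c=0 d=1544/1665
  seg 1: a=-2 b=-242/1665 c=1544/555 d=-212/333
  seg 2: a=0 b=5842/1665 c=484/555 d=-7978/14985
  seg 3: a=4 b=-1876/333 c=-6526/1665 d=1417/555
  seg 4: a=-3 b=-9679/1665 c=6227/1665 d=-6227/14985
S(7/4) = -7217/8880

Δ: Δ0=-2, Δ1=2, Δ2=4/3, Δ3=-7, Δ4=5/3
row 1: diag=4, rhs=24; c'=1/4, d'=6
row 2: denom=8−1·1/4=31/4; d'=(-4−1·6)/(31/4)=-40/31
row 3: denom=8−3·12/31=212/31; d'=(-50−3·-40/31)/(212/31)=-715/106
row 4: denom=8−1·31/212=1665/212; d'=(52−1·-715/106)/(1665/212)=12454/1665
back: M4=12454/1665
back: M3=-715/106−31/212·12454/1665=-13052/1665
back: M2=-40/31−12/31·-13052/1665=968/555
back: M1=6−1/4·968/555=3088/555
M: M0=0, M1=3088/555, M2=968/555, M3=-13052/1665, M4=12454/1665, M5=0
seg 0: a=0, c=M0/2=0, d=(M1−M0)/(6·1)=1544/1665, b=Δ0−h0·(2M0+M1)/6=-4874/1665
seg 1: a=-2, c=M1/2=1544/555, d=(M2−M1)/(6·1)=-212/333, b=Δ1−h1·(2M1+M2)/6=-242/1665
seg 2: a=0, c=M2/2=484/555, d=(M3−M2)/(6·3)=-7978/14985, b=Δ2−h2·(2M2+M3)/6=5842/1665
seg 3: a=4, c=M3/2=-6526/1665, d=(M4−M3)/(6·1)=1417/555, b=Δ3−h3·(2M3+M4)/6=-1876/333
seg 4: a=-3, c=M4/2=6227/1665, d=(M5−M4)/(6·3)=-6227/14985, b=Δ4−h4·(2M4+M5)/6=-9679/1665
t_q=7/4 → seg 1, τ=3/4; S=-2+-242/1665·τ+1544/555·τ²+-212/333·τ³=-7217/8880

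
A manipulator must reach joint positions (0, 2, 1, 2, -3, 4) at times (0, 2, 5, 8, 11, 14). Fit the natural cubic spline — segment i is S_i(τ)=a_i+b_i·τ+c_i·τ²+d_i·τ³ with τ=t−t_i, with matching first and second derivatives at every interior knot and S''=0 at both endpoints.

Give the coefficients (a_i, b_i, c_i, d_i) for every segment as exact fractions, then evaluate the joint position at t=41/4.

  seg 0: a=0 b=425/309 c=0 d=-29/309
  seg 1: a=2 b=77/309 c=-58/103 d=38/309
  seg 2: a=1 b=59/309 c=56/103 d=-460/2781
  seg 3: a=2 b=-313/309 c=-292/309 d=674/2781
  seg 4: a=-3 b=-43/309 c=382/309 d=-382/2781
S(41/4) = -7589/3296

Δ: Δ0=1, Δ1=-1/3, Δ2=1/3, Δ3=-5/3, Δ4=7/3
row 1: diag=10, rhs=-8; c'=3/10, d'=-4/5
row 2: denom=12−3·3/10=111/10; d'=(4−3·-4/5)/(111/10)=64/111
row 3: denom=12−3·10/37=414/37; d'=(-12−3·64/111)/(414/37)=-254/207
row 4: denom=12−3·37/138=515/46; d'=(24−3·-254/207)/(515/46)=764/309
back: M4=764/309
back: M3=-254/207−37/138·764/309=-584/309
back: M2=64/111−10/37·-584/309=112/103
back: M1=-4/5−3/10·112/103=-116/103
M: M0=0, M1=-116/103, M2=112/103, M3=-584/309, M4=764/309, M5=0
seg 0: a=0, c=M0/2=0, d=(M1−M0)/(6·2)=-29/309, b=Δ0−h0·(2M0+M1)/6=425/309
seg 1: a=2, c=M1/2=-58/103, d=(M2−M1)/(6·3)=38/309, b=Δ1−h1·(2M1+M2)/6=77/309
seg 2: a=1, c=M2/2=56/103, d=(M3−M2)/(6·3)=-460/2781, b=Δ2−h2·(2M2+M3)/6=59/309
seg 3: a=2, c=M3/2=-292/309, d=(M4−M3)/(6·3)=674/2781, b=Δ3−h3·(2M3+M4)/6=-313/309
seg 4: a=-3, c=M4/2=382/309, d=(M5−M4)/(6·3)=-382/2781, b=Δ4−h4·(2M4+M5)/6=-43/309
t_q=41/4 → seg 3, τ=9/4; S=2+-313/309·τ+-292/309·τ²+674/2781·τ³=-7589/3296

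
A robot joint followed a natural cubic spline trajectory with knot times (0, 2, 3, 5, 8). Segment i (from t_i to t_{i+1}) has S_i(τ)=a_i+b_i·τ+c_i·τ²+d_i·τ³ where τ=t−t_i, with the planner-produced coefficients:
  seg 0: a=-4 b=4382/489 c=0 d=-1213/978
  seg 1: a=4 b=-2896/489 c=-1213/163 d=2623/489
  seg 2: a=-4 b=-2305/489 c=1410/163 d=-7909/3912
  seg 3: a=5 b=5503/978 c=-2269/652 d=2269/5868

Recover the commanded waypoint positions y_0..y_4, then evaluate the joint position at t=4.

y_0=-4 y_1=4 y_2=-4 y_3=5 y_4=1
S(4) = -2719/1304

y_0 = S_0(0) = a_0 = -4
y_1 = S_1(0) = a_1 = 4
y_2 = S_2(0) = a_2 = -4
y_3 = S_3(0) = a_3 = 5
y_4 = S_3(3) = 1
t_q=4 is in segment 2 (τ=1); S_2(τ)=-2719/1304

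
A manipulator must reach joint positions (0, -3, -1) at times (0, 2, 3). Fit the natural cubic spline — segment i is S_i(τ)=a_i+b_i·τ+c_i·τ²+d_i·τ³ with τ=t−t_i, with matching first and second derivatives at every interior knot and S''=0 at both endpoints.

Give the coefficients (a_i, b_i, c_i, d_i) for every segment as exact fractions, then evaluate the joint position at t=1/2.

Δ: Δ0=-3/2, Δ1=2
row 1: diag=6, rhs=21; c'=1/6, d'=7/2
back: M1=7/2
M: M0=0, M1=7/2, M2=0
seg 0: a=0, c=M0/2=0, d=(M1−M0)/(6·2)=7/24, b=Δ0−h0·(2M0+M1)/6=-8/3
seg 1: a=-3, c=M1/2=7/4, d=(M2−M1)/(6·1)=-7/12, b=Δ1−h1·(2M1+M2)/6=5/6
t_q=1/2 → seg 0, τ=1/2; S=0+-8/3·τ+0·τ²+7/24·τ³=-83/64

  seg 0: a=0 b=-8/3 c=0 d=7/24
  seg 1: a=-3 b=5/6 c=7/4 d=-7/12
S(1/2) = -83/64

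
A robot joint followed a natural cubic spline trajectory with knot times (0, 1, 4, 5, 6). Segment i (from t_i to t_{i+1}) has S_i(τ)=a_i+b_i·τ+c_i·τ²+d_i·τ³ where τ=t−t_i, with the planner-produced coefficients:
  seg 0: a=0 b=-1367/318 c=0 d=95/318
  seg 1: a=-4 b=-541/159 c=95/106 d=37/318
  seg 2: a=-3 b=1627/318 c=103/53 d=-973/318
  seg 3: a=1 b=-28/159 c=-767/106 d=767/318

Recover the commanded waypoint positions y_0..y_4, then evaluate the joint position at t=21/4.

y_0 = S_0(0) = a_0 = 0
y_1 = S_1(0) = a_1 = -4
y_2 = S_2(0) = a_2 = -3
y_3 = S_3(0) = a_3 = 1
y_4 = S_3(1) = -4
t_q=21/4 is in segment 3 (τ=1/4); S_3(τ)=3673/6784

y_0=0 y_1=-4 y_2=-3 y_3=1 y_4=-4
S(21/4) = 3673/6784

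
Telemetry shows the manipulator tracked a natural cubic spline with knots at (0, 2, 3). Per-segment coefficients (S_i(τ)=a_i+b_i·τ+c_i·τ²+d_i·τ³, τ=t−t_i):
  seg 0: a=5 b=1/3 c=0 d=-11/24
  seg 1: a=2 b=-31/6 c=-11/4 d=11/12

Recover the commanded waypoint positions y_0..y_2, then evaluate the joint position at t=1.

y_0=5 y_1=2 y_2=-5
S(1) = 39/8

y_0 = S_0(0) = a_0 = 5
y_1 = S_1(0) = a_1 = 2
y_2 = S_1(1) = -5
t_q=1 is in segment 0 (τ=1); S_0(τ)=39/8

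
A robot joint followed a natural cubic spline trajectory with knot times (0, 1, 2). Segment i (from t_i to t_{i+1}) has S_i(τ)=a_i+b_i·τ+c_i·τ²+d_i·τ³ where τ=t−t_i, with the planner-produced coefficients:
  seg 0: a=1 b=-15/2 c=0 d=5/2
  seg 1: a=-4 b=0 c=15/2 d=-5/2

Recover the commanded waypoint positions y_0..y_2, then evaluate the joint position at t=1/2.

y_0=1 y_1=-4 y_2=1
S(1/2) = -39/16

y_0 = S_0(0) = a_0 = 1
y_1 = S_1(0) = a_1 = -4
y_2 = S_1(1) = 1
t_q=1/2 is in segment 0 (τ=1/2); S_0(τ)=-39/16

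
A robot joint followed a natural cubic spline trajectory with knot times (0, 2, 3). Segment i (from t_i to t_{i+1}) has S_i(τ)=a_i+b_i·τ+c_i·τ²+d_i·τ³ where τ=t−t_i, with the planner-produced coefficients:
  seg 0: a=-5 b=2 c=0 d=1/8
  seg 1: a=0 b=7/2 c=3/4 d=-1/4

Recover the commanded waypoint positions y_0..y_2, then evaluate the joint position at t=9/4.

y_0 = S_0(0) = a_0 = -5
y_1 = S_1(0) = a_1 = 0
y_2 = S_1(1) = 4
t_q=9/4 is in segment 1 (τ=1/4); S_1(τ)=235/256

y_0=-5 y_1=0 y_2=4
S(9/4) = 235/256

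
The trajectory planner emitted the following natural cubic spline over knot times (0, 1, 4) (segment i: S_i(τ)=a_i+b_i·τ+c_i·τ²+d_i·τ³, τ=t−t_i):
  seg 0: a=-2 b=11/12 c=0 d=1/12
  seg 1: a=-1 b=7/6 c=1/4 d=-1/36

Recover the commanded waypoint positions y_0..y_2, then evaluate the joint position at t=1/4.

y_0 = S_0(0) = a_0 = -2
y_1 = S_1(0) = a_1 = -1
y_2 = S_1(3) = 4
t_q=1/4 is in segment 0 (τ=1/4); S_0(τ)=-453/256

y_0=-2 y_1=-1 y_2=4
S(1/4) = -453/256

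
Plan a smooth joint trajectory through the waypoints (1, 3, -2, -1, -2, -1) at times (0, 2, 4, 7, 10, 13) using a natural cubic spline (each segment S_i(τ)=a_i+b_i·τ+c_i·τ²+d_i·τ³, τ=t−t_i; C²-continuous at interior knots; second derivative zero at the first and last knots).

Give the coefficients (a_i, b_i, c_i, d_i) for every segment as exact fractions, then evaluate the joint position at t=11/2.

  seg 0: a=1 b=1645/783 c=0 d=-431/1566
  seg 1: a=3 b=-941/783 c=-431/261 d=3139/6264
  seg 2: a=-2 b=-2809/1566 c=1415/1044 d=-6073/28188
  seg 3: a=-1 b=1633/3132 c=-457/783 d=2807/28188
  seg 4: a=-2 b=-457/1566 c=979/3132 d=-979/28188
S(11/2) = -6593/2784

Δ: Δ0=1, Δ1=-5/2, Δ2=1/3, Δ3=-1/3, Δ4=1/3
row 1: diag=8, rhs=-21; c'=1/4, d'=-21/8
row 2: denom=10−2·1/4=19/2; d'=(17−2·-21/8)/(19/2)=89/38
row 3: denom=12−3·6/19=210/19; d'=(-4−3·89/38)/(210/19)=-419/420
row 4: denom=12−3·19/70=783/70; d'=(4−3·-419/420)/(783/70)=979/1566
back: M4=979/1566
back: M3=-419/420−19/70·979/1566=-914/783
back: M2=89/38−6/19·-914/783=1415/522
back: M1=-21/8−1/4·1415/522=-862/261
M: M0=0, M1=-862/261, M2=1415/522, M3=-914/783, M4=979/1566, M5=0
seg 0: a=1, c=M0/2=0, d=(M1−M0)/(6·2)=-431/1566, b=Δ0−h0·(2M0+M1)/6=1645/783
seg 1: a=3, c=M1/2=-431/261, d=(M2−M1)/(6·2)=3139/6264, b=Δ1−h1·(2M1+M2)/6=-941/783
seg 2: a=-2, c=M2/2=1415/1044, d=(M3−M2)/(6·3)=-6073/28188, b=Δ2−h2·(2M2+M3)/6=-2809/1566
seg 3: a=-1, c=M3/2=-457/783, d=(M4−M3)/(6·3)=2807/28188, b=Δ3−h3·(2M3+M4)/6=1633/3132
seg 4: a=-2, c=M4/2=979/3132, d=(M5−M4)/(6·3)=-979/28188, b=Δ4−h4·(2M4+M5)/6=-457/1566
t_q=11/2 → seg 2, τ=3/2; S=-2+-2809/1566·τ+1415/1044·τ²+-6073/28188·τ³=-6593/2784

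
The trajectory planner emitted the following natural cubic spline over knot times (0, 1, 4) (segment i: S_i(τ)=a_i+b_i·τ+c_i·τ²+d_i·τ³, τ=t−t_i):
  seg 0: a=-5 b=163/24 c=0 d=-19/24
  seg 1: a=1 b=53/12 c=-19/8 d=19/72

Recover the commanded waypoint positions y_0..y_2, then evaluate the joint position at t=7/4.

y_0 = S_0(0) = a_0 = -5
y_1 = S_1(0) = a_1 = 1
y_2 = S_1(3) = 0
t_q=7/4 is in segment 1 (τ=3/4); S_1(τ)=1581/512

y_0=-5 y_1=1 y_2=0
S(7/4) = 1581/512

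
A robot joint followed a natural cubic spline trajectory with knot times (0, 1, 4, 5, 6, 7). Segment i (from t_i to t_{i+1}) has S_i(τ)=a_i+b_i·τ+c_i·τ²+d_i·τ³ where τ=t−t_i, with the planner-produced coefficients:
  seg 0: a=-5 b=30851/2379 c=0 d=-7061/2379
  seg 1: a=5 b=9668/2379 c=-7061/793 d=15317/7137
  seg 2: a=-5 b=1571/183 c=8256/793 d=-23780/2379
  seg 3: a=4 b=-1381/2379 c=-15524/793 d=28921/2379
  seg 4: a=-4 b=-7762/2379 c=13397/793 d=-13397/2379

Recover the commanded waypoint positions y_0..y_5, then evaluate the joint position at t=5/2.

y_0=-5 y_1=5 y_2=-5 y_3=4 y_4=-4 y_5=4
S(5/2) = -10755/6344

y_0 = S_0(0) = a_0 = -5
y_1 = S_1(0) = a_1 = 5
y_2 = S_2(0) = a_2 = -5
y_3 = S_3(0) = a_3 = 4
y_4 = S_4(0) = a_4 = -4
y_5 = S_4(1) = 4
t_q=5/2 is in segment 1 (τ=3/2); S_1(τ)=-10755/6344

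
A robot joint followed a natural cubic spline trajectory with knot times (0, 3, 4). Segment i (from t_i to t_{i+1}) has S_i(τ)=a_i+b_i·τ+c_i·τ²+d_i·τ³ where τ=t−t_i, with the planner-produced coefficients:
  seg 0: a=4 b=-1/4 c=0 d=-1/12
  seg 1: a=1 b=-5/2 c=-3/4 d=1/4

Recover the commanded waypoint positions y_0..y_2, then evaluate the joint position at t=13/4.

y_0 = S_0(0) = a_0 = 4
y_1 = S_1(0) = a_1 = 1
y_2 = S_1(1) = -2
t_q=13/4 is in segment 1 (τ=1/4); S_1(τ)=85/256

y_0=4 y_1=1 y_2=-2
S(13/4) = 85/256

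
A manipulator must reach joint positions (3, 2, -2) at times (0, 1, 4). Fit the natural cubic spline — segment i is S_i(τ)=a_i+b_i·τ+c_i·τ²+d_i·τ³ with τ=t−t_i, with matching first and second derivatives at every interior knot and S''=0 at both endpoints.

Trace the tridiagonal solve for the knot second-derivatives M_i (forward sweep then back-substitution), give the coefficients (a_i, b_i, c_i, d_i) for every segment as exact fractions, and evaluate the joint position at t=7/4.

  seg 0: a=3 b=-23/24 c=0 d=-1/24
  seg 1: a=2 b=-13/12 c=-1/8 d=1/72
S(7/4) = 575/512

Δ: Δ0=-1, Δ1=-4/3
row 1: diag=8, rhs=-2; c'=3/8, d'=-1/4
back: M1=-1/4
M: M0=0, M1=-1/4, M2=0
seg 0: a=3, c=M0/2=0, d=(M1−M0)/(6·1)=-1/24, b=Δ0−h0·(2M0+M1)/6=-23/24
seg 1: a=2, c=M1/2=-1/8, d=(M2−M1)/(6·3)=1/72, b=Δ1−h1·(2M1+M2)/6=-13/12
t_q=7/4 → seg 1, τ=3/4; S=2+-13/12·τ+-1/8·τ²+1/72·τ³=575/512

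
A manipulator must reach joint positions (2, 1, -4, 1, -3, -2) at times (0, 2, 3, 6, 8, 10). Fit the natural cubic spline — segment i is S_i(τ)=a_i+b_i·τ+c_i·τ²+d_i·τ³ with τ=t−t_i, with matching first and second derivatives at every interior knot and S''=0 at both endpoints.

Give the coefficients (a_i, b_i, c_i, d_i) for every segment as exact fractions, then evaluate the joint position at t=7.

Δ: Δ0=-1/2, Δ1=-5, Δ2=5/3, Δ3=-2, Δ4=1/2
row 1: diag=6, rhs=-27; c'=1/6, d'=-9/2
row 2: denom=8−1·1/6=47/6; d'=(40−1·-9/2)/(47/6)=267/47
row 3: denom=10−3·18/47=416/47; d'=(-22−3·267/47)/(416/47)=-1835/416
row 4: denom=8−2·47/208=785/104; d'=(15−2·-1835/416)/(785/104)=991/314
back: M4=991/314
back: M3=-1835/416−47/208·991/314=-1609/314
back: M2=267/47−18/47·-1609/314=1200/157
back: M1=-9/2−1/6·1200/157=-1813/314
M: M0=0, M1=-1813/314, M2=1200/157, M3=-1609/314, M4=991/314, M5=0
seg 0: a=2, c=M0/2=0, d=(M1−M0)/(6·2)=-1813/3768, b=Δ0−h0·(2M0+M1)/6=671/471
seg 1: a=1, c=M1/2=-1813/628, d=(M2−M1)/(6·1)=4213/1884, b=Δ1−h1·(2M1+M2)/6=-4097/942
seg 2: a=-4, c=M2/2=600/157, d=(M3−M2)/(6·3)=-4009/5652, b=Δ2−h2·(2M2+M3)/6=-6433/1884
seg 3: a=1, c=M3/2=-1609/628, d=(M4−M3)/(6·2)=325/471, b=Δ3−h3·(2M3+M4)/6=343/942
seg 4: a=-3, c=M4/2=991/628, d=(M5−M4)/(6·2)=-991/3768, b=Δ4−h4·(2M4+M5)/6=-1511/942
t_q=7 → seg 3, τ=1; S=1+343/942·τ+-1609/628·τ²+325/471·τ³=-319/628

  seg 0: a=2 b=671/471 c=0 d=-1813/3768
  seg 1: a=1 b=-4097/942 c=-1813/628 d=4213/1884
  seg 2: a=-4 b=-6433/1884 c=600/157 d=-4009/5652
  seg 3: a=1 b=343/942 c=-1609/628 d=325/471
  seg 4: a=-3 b=-1511/942 c=991/628 d=-991/3768
S(7) = -319/628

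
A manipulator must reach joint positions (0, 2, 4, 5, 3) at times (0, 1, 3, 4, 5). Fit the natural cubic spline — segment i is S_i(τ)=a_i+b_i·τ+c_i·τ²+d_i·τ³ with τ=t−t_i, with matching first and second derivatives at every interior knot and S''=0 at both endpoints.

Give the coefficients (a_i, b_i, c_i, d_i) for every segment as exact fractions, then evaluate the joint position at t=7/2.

Δ: Δ0=2, Δ1=1, Δ2=1, Δ3=-2
row 1: diag=6, rhs=-6; c'=1/3, d'=-1
row 2: denom=6−2·1/3=16/3; d'=(0−2·-1)/(16/3)=3/8
row 3: denom=4−1·3/16=61/16; d'=(-18−1·3/8)/(61/16)=-294/61
back: M3=-294/61
back: M2=3/8−3/16·-294/61=78/61
back: M1=-1−1/3·78/61=-87/61
M: M0=0, M1=-87/61, M2=78/61, M3=-294/61, M4=0
seg 0: a=0, c=M0/2=0, d=(M1−M0)/(6·1)=-29/122, b=Δ0−h0·(2M0+M1)/6=273/122
seg 1: a=2, c=M1/2=-87/122, d=(M2−M1)/(6·2)=55/244, b=Δ1−h1·(2M1+M2)/6=93/61
seg 2: a=4, c=M2/2=39/61, d=(M3−M2)/(6·1)=-62/61, b=Δ2−h2·(2M2+M3)/6=84/61
seg 3: a=5, c=M3/2=-147/61, d=(M4−M3)/(6·1)=49/61, b=Δ3−h3·(2M3+M4)/6=-24/61
t_q=7/2 → seg 2, τ=1/2; S=4+84/61·τ+39/61·τ²+-62/61·τ³=288/61

  seg 0: a=0 b=273/122 c=0 d=-29/122
  seg 1: a=2 b=93/61 c=-87/122 d=55/244
  seg 2: a=4 b=84/61 c=39/61 d=-62/61
  seg 3: a=5 b=-24/61 c=-147/61 d=49/61
S(7/2) = 288/61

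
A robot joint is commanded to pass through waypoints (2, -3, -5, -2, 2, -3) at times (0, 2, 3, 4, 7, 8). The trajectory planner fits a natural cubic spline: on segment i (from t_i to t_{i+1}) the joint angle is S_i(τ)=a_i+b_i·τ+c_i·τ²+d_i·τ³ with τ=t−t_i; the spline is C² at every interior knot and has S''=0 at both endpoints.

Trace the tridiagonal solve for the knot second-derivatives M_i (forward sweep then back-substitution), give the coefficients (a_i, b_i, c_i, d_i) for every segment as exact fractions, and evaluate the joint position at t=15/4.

  seg 0: a=2 b=-16295/7302 c=0 d=-245/3651
  seg 1: a=-3 b=-22175/7302 c=-490/1217 d=10511/7302
  seg 2: a=-5 b=1739/3651 c=9531/2434 d=-10165/7302
  seg 3: a=-2 b=30169/7302 c=-317/1217 d=-4909/21906
  seg 4: a=2 b=-12712/3651 c=-5543/2434 d=5543/7302
S(15/4) = -471601/155776

Δ: Δ0=-5/2, Δ1=-2, Δ2=3, Δ3=4/3, Δ4=-5
row 1: diag=6, rhs=3; c'=1/6, d'=1/2
row 2: denom=4−1·1/6=23/6; d'=(30−1·1/2)/(23/6)=177/23
row 3: denom=8−1·6/23=178/23; d'=(-10−1·177/23)/(178/23)=-407/178
row 4: denom=8−3·69/178=1217/178; d'=(-38−3·-407/178)/(1217/178)=-5543/1217
back: M4=-5543/1217
back: M3=-407/178−69/178·-5543/1217=-634/1217
back: M2=177/23−6/23·-634/1217=9531/1217
back: M1=1/2−1/6·9531/1217=-980/1217
M: M0=0, M1=-980/1217, M2=9531/1217, M3=-634/1217, M4=-5543/1217, M5=0
seg 0: a=2, c=M0/2=0, d=(M1−M0)/(6·2)=-245/3651, b=Δ0−h0·(2M0+M1)/6=-16295/7302
seg 1: a=-3, c=M1/2=-490/1217, d=(M2−M1)/(6·1)=10511/7302, b=Δ1−h1·(2M1+M2)/6=-22175/7302
seg 2: a=-5, c=M2/2=9531/2434, d=(M3−M2)/(6·1)=-10165/7302, b=Δ2−h2·(2M2+M3)/6=1739/3651
seg 3: a=-2, c=M3/2=-317/1217, d=(M4−M3)/(6·3)=-4909/21906, b=Δ3−h3·(2M3+M4)/6=30169/7302
seg 4: a=2, c=M4/2=-5543/2434, d=(M5−M4)/(6·1)=5543/7302, b=Δ4−h4·(2M4+M5)/6=-12712/3651
t_q=15/4 → seg 2, τ=3/4; S=-5+1739/3651·τ+9531/2434·τ²+-10165/7302·τ³=-471601/155776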